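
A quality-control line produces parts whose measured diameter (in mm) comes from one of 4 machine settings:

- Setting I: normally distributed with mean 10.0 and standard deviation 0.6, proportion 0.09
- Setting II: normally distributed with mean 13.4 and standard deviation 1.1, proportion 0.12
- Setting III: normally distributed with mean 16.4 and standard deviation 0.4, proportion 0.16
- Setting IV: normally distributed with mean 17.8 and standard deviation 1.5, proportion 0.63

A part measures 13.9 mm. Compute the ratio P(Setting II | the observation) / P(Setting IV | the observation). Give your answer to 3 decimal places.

The posterior odds equal the prior odds times the likelihood ratio: (P(Z=i)/P(Z=j))·(f_i(x)/f_j(x)).
Normal densities:
  p_I = (1/(0.6·√(2π)))·exp(−(13.9−10.0)²/(2·0.6²)) = 0.664904·exp(-21.12500) = 4.44926e-10
  p_II = (1/(1.1·√(2π)))·exp(−(13.9−13.4)²/(2·1.1²)) = 0.362675·exp(-0.10331) = 0.327079
  p_III = (1/(0.4·√(2π)))·exp(−(13.9−16.4)²/(2·0.4²)) = 0.997356·exp(-19.53125) = 3.285e-09
  p_IV = (1/(1.5·√(2π)))·exp(−(13.9−17.8)²/(2·1.5²)) = 0.265962·exp(-3.38000) = 0.00905531
0.0392494 / 0.00570485 ≈ 6.880

6.880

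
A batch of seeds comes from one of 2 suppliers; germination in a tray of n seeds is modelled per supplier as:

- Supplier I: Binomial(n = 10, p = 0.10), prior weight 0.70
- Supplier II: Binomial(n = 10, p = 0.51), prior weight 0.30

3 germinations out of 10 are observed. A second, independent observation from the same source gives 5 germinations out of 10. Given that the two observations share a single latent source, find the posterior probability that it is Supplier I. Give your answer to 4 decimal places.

By Bayes' theorem, P(k | x) = π_k f_k(x) / Σ_j π_j f_j(x).
Since both observations come from the same component, the likelihood for component k is f_k(x₁)·f_k(x₂).
  p_I = [C(10,3)·0.10^3·0.90^7 = 120·0.001·0.478297 = 0.0573956] × [0.00148803] = 8.54067e-05
  p_II = [C(10,3)·0.51^3·0.49^7 = 120·0.132651·0.00678223 = 0.10796] × [0.245602] = 0.0265153
Weight by the priors:
  π_I·p_I = 0.70 × 8.54067e-05 = 5.97847e-05
  π_II·p_II = 0.30 × 0.0265153 = 0.00795458
Denominator: 5.97847e-05 + 0.00795458 = 0.00801437
P(Supplier I | data) = 5.97847e-05 / 0.00801437 ≈ 0.0075

0.0075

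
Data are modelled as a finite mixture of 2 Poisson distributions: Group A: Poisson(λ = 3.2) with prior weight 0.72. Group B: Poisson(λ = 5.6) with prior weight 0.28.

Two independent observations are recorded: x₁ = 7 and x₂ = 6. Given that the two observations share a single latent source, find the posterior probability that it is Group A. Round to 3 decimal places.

0.178

P(component k | x) = w_k·f_k(x) / marginal(x), where marginal(x) = Σ_j w_j·f_j(x).
Since both observations come from the same component, the likelihood for component k is f_k(x₁)·f_k(x₂).
  L_A = [0.0277893] × [0.060789] = 0.00168928
  L_B = [0.126717] × [0.158397] = 0.0200717
Multiply by the mixture weights:
  w_A·L_A = 0.72 × 0.00168928 = 0.00121628
  w_B·L_B = 0.28 × 0.0200717 = 0.00562006
Normaliser: 0.00121628 + 0.00562006 = 0.00683635
Responsibility of Group A: 0.00121628 / 0.00683635 ≈ 0.178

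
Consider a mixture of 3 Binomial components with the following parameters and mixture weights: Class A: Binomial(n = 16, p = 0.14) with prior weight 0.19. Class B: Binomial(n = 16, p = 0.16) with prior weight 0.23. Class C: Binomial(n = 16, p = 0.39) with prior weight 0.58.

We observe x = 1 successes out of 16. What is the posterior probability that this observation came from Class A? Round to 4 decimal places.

The responsibility of component k is w_k f_k(x) divided by Σ_j w_j f_j(x).
Component likelihoods at x = 1 successes out of 16:
  L_A = 0.233198
  L_B = 0.187253
  L_C = 0.00375952
Weight by the priors:
  w_A·L_A = 0.19 × 0.233198 = 0.0443076
  w_B·L_B = 0.23 × 0.187253 = 0.0430682
  w_C·L_C = 0.58 × 0.00375952 = 0.00218052
Normaliser: 0.0443076 + 0.0430682 + 0.00218052 = 0.0895564
P(Class A | 1 successes out of 16) = 0.0443076 / 0.0895564 ≈ 0.4947

0.4947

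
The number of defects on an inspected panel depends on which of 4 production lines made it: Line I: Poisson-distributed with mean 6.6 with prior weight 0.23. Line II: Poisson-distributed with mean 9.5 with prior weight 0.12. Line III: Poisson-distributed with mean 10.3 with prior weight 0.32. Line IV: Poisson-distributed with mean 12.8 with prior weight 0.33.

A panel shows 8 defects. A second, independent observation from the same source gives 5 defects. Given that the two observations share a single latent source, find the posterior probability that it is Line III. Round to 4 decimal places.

P(component k | x) = w_k·f_k(x) / marginal(x), where marginal(x) = Σ_j w_j·f_j(x).
Since both observations come from the same component, the likelihood for component k is f_k(x₁)·f_k(x₂).
  f_I = [0.121475] × [0.141969] = 0.0172458
  f_II = [0.12316] × [0.0482658] = 0.00594443
  f_III = [0.105668] × [0.0324916] = 0.00343333
  f_IV = [0.0493389] × [0.00790495] = 0.000390022
Unnormalised posteriors:
  w_I·f_I = 0.23 × 0.0172458 = 0.00396652
  w_II·f_II = 0.12 × 0.00594443 = 0.000713331
  w_III·f_III = 0.32 × 0.00343333 = 0.00109867
  w_IV·f_IV = 0.33 × 0.000390022 = 0.000128707
Marginal: 0.00396652 + 0.000713331 + 0.00109867 + 0.000128707 = 0.00590723
P(Line III | data) = 0.00109867 / 0.00590723 ≈ 0.1860

0.1860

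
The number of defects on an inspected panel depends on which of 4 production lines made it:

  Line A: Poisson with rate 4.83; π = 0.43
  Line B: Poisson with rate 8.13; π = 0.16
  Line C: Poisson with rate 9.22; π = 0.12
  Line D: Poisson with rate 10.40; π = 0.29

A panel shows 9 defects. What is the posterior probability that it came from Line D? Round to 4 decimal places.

Apply Bayes' rule: the posterior for each component is proportional to its prior times its likelihood at x.
Poisson probabilities:
  f_A = 0.0314861
  f_B = 0.125961
  f_C = 0.131407
  f_D = 0.119364
Weight by the priors:
  P(Z=A)·f_A = 0.43 × 0.0314861 = 0.013539
  P(Z=B)·f_B = 0.16 × 0.125961 = 0.0201538
  P(Z=C)·f_C = 0.12 × 0.131407 = 0.0157689
  P(Z=D)·f_D = 0.29 × 0.119364 = 0.0346156
Evidence: 0.013539 + 0.0201538 + 0.0157689 + 0.0346156 = 0.0840774
So the posterior for Line D is 0.0346156 / 0.0840774 ≈ 0.4117.

0.4117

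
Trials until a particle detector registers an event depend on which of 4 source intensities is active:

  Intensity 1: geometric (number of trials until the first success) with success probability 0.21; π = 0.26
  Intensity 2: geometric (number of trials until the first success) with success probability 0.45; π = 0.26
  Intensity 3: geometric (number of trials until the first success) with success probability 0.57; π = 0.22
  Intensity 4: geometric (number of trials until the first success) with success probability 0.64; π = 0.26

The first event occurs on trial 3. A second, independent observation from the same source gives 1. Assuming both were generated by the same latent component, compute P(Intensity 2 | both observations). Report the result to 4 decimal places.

0.3179

Apply Bayes' rule: the posterior for each component is proportional to its prior times its likelihood at x.
Since both observations come from the same component, the likelihood for component k is f_k(x₁)·f_k(x₂).
  p_1 = [0.21·(1−0.21)^2 = 0.21·0.6241 = 0.131061] × [0.21] = 0.0275228
  p_2 = [0.45·(1−0.45)^2 = 0.45·0.3025 = 0.136125] × [0.45] = 0.0612563
  p_3 = [0.57·(1−0.57)^2 = 0.57·0.1849 = 0.105393] × [0.57] = 0.060074
  p_4 = [0.64·(1−0.64)^2 = 0.64·0.1296 = 0.082944] × [0.64] = 0.0530842
Unnormalised posteriors:
  π_1·p_1 = 0.26 × 0.0275228 = 0.00715593
  π_2·p_2 = 0.26 × 0.0612563 = 0.0159266
  π_3·p_3 = 0.22 × 0.060074 = 0.0132163
  π_4·p_4 = 0.26 × 0.0530842 = 0.0138019
Sum: 0.00715593 + 0.0159266 + 0.0132163 + 0.0138019 = 0.0501007
P(Intensity 2 | x₁,x₂) = 0.0159266 / 0.0501007 ≈ 0.3179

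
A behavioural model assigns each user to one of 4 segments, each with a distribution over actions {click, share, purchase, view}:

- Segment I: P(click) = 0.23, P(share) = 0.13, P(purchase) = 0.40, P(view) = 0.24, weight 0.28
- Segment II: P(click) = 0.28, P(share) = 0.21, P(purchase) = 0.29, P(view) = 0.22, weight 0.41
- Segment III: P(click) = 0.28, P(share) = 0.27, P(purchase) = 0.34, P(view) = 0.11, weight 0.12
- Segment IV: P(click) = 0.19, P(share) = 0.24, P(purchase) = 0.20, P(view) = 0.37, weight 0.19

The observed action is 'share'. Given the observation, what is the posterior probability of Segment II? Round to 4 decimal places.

Posterior ∝ prior × likelihood, so P(k | x) ∝ P(Z=k) f_k(x); normalise over all components.
Component likelihoods at x = 'share':
  f_I = P(share | comp) = 0.13
  f_II = P(share | comp) = 0.21
  f_III = P(share | comp) = 0.27
  f_IV = P(share | comp) = 0.24
Multiply by the mixture weights:
  P(Z=I)·f_I = 0.28 × 0.13 = 0.0364
  P(Z=II)·f_II = 0.41 × 0.21 = 0.0861
  P(Z=III)·f_III = 0.12 × 0.27 = 0.0324
  P(Z=IV)·f_IV = 0.19 × 0.24 = 0.0456
Denominator: 0.0364 + 0.0861 + 0.0324 + 0.0456 = 0.2005
P(Segment II | data) ≈ 0.4294

0.4294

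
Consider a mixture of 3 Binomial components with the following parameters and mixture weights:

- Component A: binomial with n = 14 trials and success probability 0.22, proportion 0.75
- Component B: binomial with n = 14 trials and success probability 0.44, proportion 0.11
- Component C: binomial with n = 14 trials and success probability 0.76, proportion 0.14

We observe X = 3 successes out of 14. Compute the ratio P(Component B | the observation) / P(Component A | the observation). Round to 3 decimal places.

Posterior odds = (π_i f_i(x)) / (π_j f_j(x)); the normalising sum cancels.
Component likelihoods at x = 3 successes out of 14:
  p_A = C(14,3)·0.22^3·0.78^11 = 364·0.010648·0.0650191 = 0.252006
  p_B = C(14,3)·0.44^3·0.56^11 = 364·0.085184·0.00169851 = 0.0526657
  p_C = C(14,3)·0.76^3·0.24^11 = 364·0.438976·1.52168e-07 = 2.43145e-05
Posterior odds = (π_B·p_B) / (π_A·p_A) = (0.11·0.0526657) / (0.75·0.252006) = 0.00579322 / 0.189004 ≈ 0.031

0.031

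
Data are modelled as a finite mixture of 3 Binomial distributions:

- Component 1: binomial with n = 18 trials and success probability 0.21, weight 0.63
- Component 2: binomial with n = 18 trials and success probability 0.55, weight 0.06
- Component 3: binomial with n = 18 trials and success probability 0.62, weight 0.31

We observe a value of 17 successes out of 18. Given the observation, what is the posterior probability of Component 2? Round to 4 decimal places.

By Bayes' theorem, P(k | x) = π_k f_k(x) / Σ_j π_j f_j(x).
Binomial probabilities:
  L_1 = 4.27196e-11
  L_2 = 0.000312357
  L_3 = 0.00202169
Unnormalised posteriors:
  π_1·L_1 = 0.63 × 4.27196e-11 = 2.69134e-11
  π_2·L_2 = 0.06 × 0.000312357 = 1.87414e-05
  π_3·L_3 = 0.31 × 0.00202169 = 0.000626724
Evidence: 2.69134e-11 + 1.87414e-05 + 0.000626724 = 0.000645466
So the posterior for Component 2 is 1.87414e-05 / 0.000645466 ≈ 0.0290.

0.0290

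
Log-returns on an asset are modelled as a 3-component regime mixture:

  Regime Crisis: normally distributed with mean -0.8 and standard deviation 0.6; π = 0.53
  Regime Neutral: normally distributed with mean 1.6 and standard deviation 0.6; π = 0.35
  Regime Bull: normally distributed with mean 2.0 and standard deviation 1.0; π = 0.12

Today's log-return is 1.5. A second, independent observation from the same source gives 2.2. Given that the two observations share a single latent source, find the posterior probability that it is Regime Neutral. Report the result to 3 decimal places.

Apply Bayes' rule: the posterior for each component is proportional to its prior times its likelihood at x.
Since both observations come from the same component, the likelihood for component k is f_k(x₁)·f_k(x₂).
  p_Crisis = [0.000428451] × [2.47787e-06] = 1.06164e-09
  p_Neutral = [0.655733] × [0.403285] = 0.264447
  p_Bull = [0.352065] × [0.391043] = 0.137673
Multiply by the mixture weights:
  w_Crisis·p_Crisis = 0.53 × 1.06164e-09 = 5.62671e-10
  w_Neutral·p_Neutral = 0.35 × 0.264447 = 0.0925564
  w_Bull·p_Bull = 0.12 × 0.137673 = 0.0165207
Evidence: 5.62671e-10 + 0.0925564 + 0.0165207 = 0.109077
P(Regime Neutral | data) ≈ 0.849

0.849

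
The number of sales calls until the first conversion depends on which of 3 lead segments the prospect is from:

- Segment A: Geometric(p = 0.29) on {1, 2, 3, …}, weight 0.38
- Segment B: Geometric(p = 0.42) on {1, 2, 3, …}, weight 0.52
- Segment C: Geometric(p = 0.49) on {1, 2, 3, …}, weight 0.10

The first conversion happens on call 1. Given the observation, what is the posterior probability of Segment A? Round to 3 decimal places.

P(component k | x) = π_k·f_k(x) / marginal(x), where marginal(x) = Σ_j π_j·f_j(x).
Geometric probabilities:
  L_A = 0.29
  L_B = 0.42
  L_C = 0.49
Multiply by the mixture weights:
  π_A·L_A = 0.38 × 0.29 = 0.1102
  π_B·L_B = 0.52 × 0.42 = 0.2184
  π_C·L_C = 0.10 × 0.49 = 0.049
Denominator: 0.1102 + 0.2184 + 0.049 = 0.3776
So the posterior for Segment A is 0.1102 / 0.3776 ≈ 0.292.

0.292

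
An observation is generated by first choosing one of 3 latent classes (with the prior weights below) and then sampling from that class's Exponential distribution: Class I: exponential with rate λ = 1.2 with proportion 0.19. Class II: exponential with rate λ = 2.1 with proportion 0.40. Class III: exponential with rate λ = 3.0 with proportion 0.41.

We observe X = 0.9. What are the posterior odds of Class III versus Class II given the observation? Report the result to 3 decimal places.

Posterior odds = (P(Z=i) f_i(x)) / (P(Z=j) f_j(x)); the normalising sum cancels.
Exponential densities:
  f_I = 1.2·e^(−1.2·0.9) = 1.2·e^(−1.0800) = 0.407515
  f_II = 2.1·e^(−2.1·0.9) = 2.1·e^(−1.8900) = 0.317251
  f_III = 3.0·e^(−3.0·0.9) = 3.0·e^(−2.7000) = 0.201617
Odds = (0.41/0.40) × (0.201617/0.317251) = 1.025 × 0.635512 ≈ 0.651

0.651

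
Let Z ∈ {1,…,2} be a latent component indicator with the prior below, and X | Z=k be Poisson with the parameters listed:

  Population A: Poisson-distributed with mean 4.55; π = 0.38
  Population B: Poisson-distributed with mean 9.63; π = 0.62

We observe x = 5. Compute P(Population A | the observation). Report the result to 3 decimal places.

Posterior ∝ prior × likelihood, so P(k | x) ∝ π_k f_k(x); normalise over all components.
Component likelihoods at x = 5:
  p_A = e^(−4.55)·4.55^5/5! = 0.171726
  p_B = e^(−9.63)·9.63^5/5! = 0.0453622
Prior × likelihood for each component:
  π_A·p_A = 0.38 × 0.171726 = 0.0652558
  π_B·p_B = 0.62 × 0.0453622 = 0.0281246
Evidence: 0.0652558 + 0.0281246 = 0.0933804
P(Population A | 5) = 0.0652558 / 0.0933804 ≈ 0.699

0.699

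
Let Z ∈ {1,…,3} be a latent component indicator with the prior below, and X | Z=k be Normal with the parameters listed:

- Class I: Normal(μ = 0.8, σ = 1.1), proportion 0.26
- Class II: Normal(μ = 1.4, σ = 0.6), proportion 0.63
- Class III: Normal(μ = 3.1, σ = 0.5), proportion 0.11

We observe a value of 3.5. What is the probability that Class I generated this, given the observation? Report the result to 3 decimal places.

Posterior ∝ prior × likelihood, so P(k | x) ∝ π_k f_k(x); normalise over all components.
Component likelihoods at x = 3.5:
  L_I = 0.0178341
  L_II = 0.00145447
  L_III = 0.579383
Weight by the priors:
  π_I·L_I = 0.26 × 0.0178341 = 0.00463685
  π_II·L_II = 0.63 × 0.00145447 = 0.000916317
  π_III·L_III = 0.11 × 0.579383 = 0.0637321
Normaliser: 0.00463685 + 0.000916317 + 0.0637321 = 0.0692853
Responsibility of Class I: 0.00463685 / 0.0692853 ≈ 0.067

0.067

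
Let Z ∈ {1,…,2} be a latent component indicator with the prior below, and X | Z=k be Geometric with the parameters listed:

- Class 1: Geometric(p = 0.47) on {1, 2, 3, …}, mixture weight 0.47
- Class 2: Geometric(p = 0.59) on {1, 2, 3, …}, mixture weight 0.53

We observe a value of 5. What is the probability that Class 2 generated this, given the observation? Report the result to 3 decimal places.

0.336

Apply Bayes' rule: the posterior for each component is proportional to its prior times its likelihood at x.
Evaluate each component's likelihood at the observed value:
  p_1 = 0.0370853
  p_2 = 0.016672
Prior × likelihood for each component:
  P(Z=1)·p_1 = 0.47 × 0.0370853 = 0.0174301
  P(Z=2)·p_2 = 0.53 × 0.016672 = 0.00883615
Denominator: 0.0174301 + 0.00883615 = 0.0262662
P(Class 2 | data) = 0.00883615 / 0.0262662 ≈ 0.336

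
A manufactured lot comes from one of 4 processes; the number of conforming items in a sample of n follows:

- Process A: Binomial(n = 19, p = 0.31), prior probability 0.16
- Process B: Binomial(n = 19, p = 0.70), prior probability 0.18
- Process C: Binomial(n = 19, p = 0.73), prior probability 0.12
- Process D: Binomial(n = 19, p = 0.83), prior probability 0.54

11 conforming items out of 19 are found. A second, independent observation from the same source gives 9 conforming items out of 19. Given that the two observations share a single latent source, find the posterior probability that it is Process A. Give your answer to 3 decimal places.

0.164

P(component k | x) = P(Z=k)·f_k(x) / marginal(x), where marginal(x) = Σ_j P(Z=j)·f_j(x).
Since both observations come from the same component, the likelihood for component k is f_k(x₁)·f_k(x₂).
  L_A = [C(19,11)·0.31^11·0.69^8 = 75582·2.54085e-06·0.0513798 = 0.0098671] × [0.0597468] = 0.000589528
  L_B = [C(19,11)·0.70^11·0.30^8 = 75582·0.0197733·6.561e-05 = 0.0980543] × [0.0220122] = 0.00215839
  L_C = [C(19,11)·0.73^11·0.27^8 = 75582·0.0313727·2.8243e-05 = 0.0669699] × [0.0111973] = 0.00074988
  L_D = [C(19,11)·0.83^11·0.17^8 = 75582·0.128783·6.97576e-07 = 0.00678998] × [0.000348145] = 2.3639e-06
Unnormalised posteriors:
  P(Z=A)·L_A = 0.16 × 0.000589528 = 9.43245e-05
  P(Z=B)·L_B = 0.18 × 0.00215839 = 0.000388511
  P(Z=C)·L_C = 0.12 × 0.00074988 = 8.99856e-05
  P(Z=D)·L_D = 0.54 × 2.3639e-06 = 1.27651e-06
Normaliser: 9.43245e-05 + 0.000388511 + 8.99856e-05 + 1.27651e-06 = 0.000574097
P(Process A | data) ≈ 0.164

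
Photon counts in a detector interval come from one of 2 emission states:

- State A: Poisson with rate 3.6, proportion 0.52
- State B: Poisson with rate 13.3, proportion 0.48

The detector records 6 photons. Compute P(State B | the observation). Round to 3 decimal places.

0.126

Apply Bayes' rule: the posterior for each component is proportional to its prior times its likelihood at x.
Component likelihoods at x = 6 photons:
  p_A = 0.0826081
  p_B = 0.0128724
Weight by the priors:
  P(Z=A)·p_A = 0.52 × 0.0826081 = 0.0429562
  P(Z=B)·p_B = 0.48 × 0.0128724 = 0.00617877
Evidence: 0.0429562 + 0.00617877 = 0.049135
So the posterior for State B is 0.00617877 / 0.049135 ≈ 0.126.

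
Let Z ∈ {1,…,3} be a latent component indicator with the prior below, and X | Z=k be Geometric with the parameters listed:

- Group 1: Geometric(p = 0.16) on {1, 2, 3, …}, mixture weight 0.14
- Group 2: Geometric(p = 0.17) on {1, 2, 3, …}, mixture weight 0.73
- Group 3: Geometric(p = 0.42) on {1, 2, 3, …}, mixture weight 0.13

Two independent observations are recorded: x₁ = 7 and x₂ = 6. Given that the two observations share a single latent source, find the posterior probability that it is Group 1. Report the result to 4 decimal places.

The responsibility of component k is P(Z=k) f_k(x) divided by Σ_j P(Z=j) f_j(x).
Since both observations come from the same component, the likelihood for component k is f_k(x₁)·f_k(x₂).
  L_1 = [0.16·(1−0.16)^6 = 0.16·0.351298 = 0.0562077] × [0.0669139] = 0.00376108
  L_2 = [0.17·(1−0.17)^6 = 0.17·0.32694 = 0.0555799] × [0.0669637] = 0.00372183
  L_3 = [0.42·(1−0.42)^6 = 0.42·0.0380687 = 0.0159889] × [0.027567] = 0.000440764
Multiply by the mixture weights:
  P(Z=1)·L_1 = 0.14 × 0.00376108 = 0.000526551
  P(Z=2)·L_2 = 0.73 × 0.00372183 = 0.00271694
  P(Z=3)·L_3 = 0.13 × 0.000440764 = 5.72994e-05
Sum: 0.000526551 + 0.00271694 + 5.72994e-05 = 0.00330079
Responsibility of Group 1: 0.000526551 / 0.00330079 ≈ 0.1595

0.1595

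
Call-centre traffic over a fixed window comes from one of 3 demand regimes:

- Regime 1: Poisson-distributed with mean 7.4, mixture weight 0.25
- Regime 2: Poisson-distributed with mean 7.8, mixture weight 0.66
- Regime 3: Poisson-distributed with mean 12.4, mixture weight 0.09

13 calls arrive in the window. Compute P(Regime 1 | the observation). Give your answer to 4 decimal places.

Apply Bayes' rule: the posterior for each component is proportional to its prior times its likelihood at x.
Poisson probabilities:
  f_1 = 0.0195863
  f_2 = 0.0260287
  f_3 = 0.10838
Weight by the priors:
  π_1·f_1 = 0.25 × 0.0195863 = 0.00489658
  π_2·f_2 = 0.66 × 0.0260287 = 0.0171789
  π_3·f_3 = 0.09 × 0.10838 = 0.00975422
Denominator: 0.00489658 + 0.0171789 + 0.00975422 = 0.0318297
Responsibility of Regime 1: 0.00489658 / 0.0318297 ≈ 0.1538

0.1538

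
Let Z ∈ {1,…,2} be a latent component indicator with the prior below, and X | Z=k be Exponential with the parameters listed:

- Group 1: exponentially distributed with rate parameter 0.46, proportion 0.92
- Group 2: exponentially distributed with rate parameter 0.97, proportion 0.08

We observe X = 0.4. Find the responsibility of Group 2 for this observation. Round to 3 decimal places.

Apply Bayes' rule: the posterior for each component is proportional to its prior times its likelihood at x.
Exponential densities:
  L_1 = 0.38269
  L_2 = 0.65806
Prior × likelihood for each component:
  π_1·L_1 = 0.92 × 0.38269 = 0.352075
  π_2·L_2 = 0.08 × 0.65806 = 0.0526448
Normaliser: 0.352075 + 0.0526448 = 0.40472
P(Group 2 | x) = 0.0526448 / 0.40472 ≈ 0.130

0.130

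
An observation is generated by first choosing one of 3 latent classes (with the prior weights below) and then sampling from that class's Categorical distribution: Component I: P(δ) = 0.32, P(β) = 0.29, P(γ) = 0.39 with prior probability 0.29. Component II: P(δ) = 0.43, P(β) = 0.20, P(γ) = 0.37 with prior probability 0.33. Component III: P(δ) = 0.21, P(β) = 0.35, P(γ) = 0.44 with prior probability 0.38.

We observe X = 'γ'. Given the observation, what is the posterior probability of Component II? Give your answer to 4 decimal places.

0.3034

By Bayes' theorem, P(k | x) = π_k f_k(x) / Σ_j π_j f_j(x).
Evaluate each component's likelihood at the observed value:
  f_I = 0.39
  f_II = 0.37
  f_III = 0.44
Weight by the priors:
  π_I·f_I = 0.29 × 0.39 = 0.1131
  π_II·f_II = 0.33 × 0.37 = 0.1221
  π_III·f_III = 0.38 × 0.44 = 0.1672
Evidence: 0.1131 + 0.1221 + 0.1672 = 0.4024
So the posterior for Component II is 0.1221 / 0.4024 ≈ 0.3034.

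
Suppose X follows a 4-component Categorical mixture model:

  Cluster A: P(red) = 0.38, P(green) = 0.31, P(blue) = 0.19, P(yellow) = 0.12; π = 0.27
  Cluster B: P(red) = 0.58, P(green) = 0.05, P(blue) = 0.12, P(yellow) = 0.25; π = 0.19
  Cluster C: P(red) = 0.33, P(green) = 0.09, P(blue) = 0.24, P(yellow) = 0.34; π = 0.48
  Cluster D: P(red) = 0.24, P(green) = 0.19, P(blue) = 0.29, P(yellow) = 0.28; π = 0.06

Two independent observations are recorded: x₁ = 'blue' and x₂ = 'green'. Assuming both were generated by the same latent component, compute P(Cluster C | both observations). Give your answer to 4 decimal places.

Apply Bayes' rule: the posterior for each component is proportional to its prior times its likelihood at x.
Since both observations come from the same component, the likelihood for component k is f_k(x₁)·f_k(x₂).
  f_A = [0.19] × [0.31] = 0.0589
  f_B = [0.12] × [0.05] = 0.006
  f_C = [0.24] × [0.09] = 0.0216
  f_D = [0.29] × [0.19] = 0.0551
Unnormalised posteriors:
  π_A·f_A = 0.27 × 0.0589 = 0.015903
  π_B·f_B = 0.19 × 0.006 = 0.00114
  π_C·f_C = 0.48 × 0.0216 = 0.010368
  π_D·f_D = 0.06 × 0.0551 = 0.003306
Evidence: 0.015903 + 0.00114 + 0.010368 + 0.003306 = 0.030717
So the posterior for Cluster C is 0.010368 / 0.030717 ≈ 0.3375.

0.3375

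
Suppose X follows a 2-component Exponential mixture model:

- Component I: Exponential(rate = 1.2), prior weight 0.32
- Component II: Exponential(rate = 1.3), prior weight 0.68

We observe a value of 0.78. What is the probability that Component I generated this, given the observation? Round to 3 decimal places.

0.320

Posterior ∝ prior × likelihood, so P(k | x) ∝ P(Z=k) f_k(x); normalise over all components.
Evaluate each component's likelihood at the observed value:
  L_I = 1.2·e^(−1.2·0.78) = 1.2·e^(−0.9360) = 0.470632
  L_II = 1.3·e^(−1.3·0.78) = 1.3·e^(−1.0140) = 0.471595
Weight by the priors:
  P(Z=I)·L_I = 0.32 × 0.470632 = 0.150602
  P(Z=II)·L_II = 0.68 × 0.471595 = 0.320684
Normaliser: 0.150602 + 0.320684 = 0.471287
P(Component I | x) = 0.150602 / 0.471287 ≈ 0.320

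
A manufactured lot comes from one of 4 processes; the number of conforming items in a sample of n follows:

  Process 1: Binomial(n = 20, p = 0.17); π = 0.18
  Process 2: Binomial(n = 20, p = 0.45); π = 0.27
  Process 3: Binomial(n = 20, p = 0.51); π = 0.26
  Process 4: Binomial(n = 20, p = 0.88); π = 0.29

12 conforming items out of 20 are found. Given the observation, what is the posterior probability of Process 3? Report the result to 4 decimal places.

0.6278

By Bayes' theorem, P(k | x) = π_k f_k(x) / Σ_j π_j f_j(x).
Component likelihoods at x = 12 conforming items out of 20:
  p_1 = 1.65302e-05
  p_2 = 0.0727309
  p_3 = 0.129622
  p_4 = 0.00116818
Weight by the priors:
  π_1·p_1 = 0.18 × 1.65302e-05 = 2.97544e-06
  π_2·p_2 = 0.27 × 0.0727309 = 0.0196373
  π_3·p_3 = 0.26 × 0.129622 = 0.0337017
  π_4·p_4 = 0.29 × 0.00116818 = 0.000338772
Marginal: 2.97544e-06 + 0.0196373 + 0.0337017 + 0.000338772 = 0.0536807
So the posterior for Process 3 is 0.0337017 / 0.0536807 ≈ 0.6278.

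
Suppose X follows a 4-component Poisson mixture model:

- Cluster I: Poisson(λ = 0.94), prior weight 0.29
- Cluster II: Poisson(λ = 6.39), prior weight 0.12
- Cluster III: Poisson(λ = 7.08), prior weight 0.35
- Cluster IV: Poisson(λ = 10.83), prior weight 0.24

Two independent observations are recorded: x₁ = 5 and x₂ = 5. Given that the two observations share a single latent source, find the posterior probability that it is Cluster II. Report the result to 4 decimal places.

Apply Bayes' rule: the posterior for each component is proportional to its prior times its likelihood at x.
Since both observations come from the same component, the likelihood for component k is f_k(x₁)·f_k(x₂).
  p_I = [0.00238903] × [0.00238903] = 5.70745e-06
  p_II = [0.148998] × [0.148998] = 0.0222005
  p_III = [0.12479] × [0.12479] = 0.0155726
  p_IV = [0.0245783] × [0.0245783] = 0.000604093
Unnormalised posteriors:
  π_I·p_I = 0.29 × 5.70745e-06 = 1.65516e-06
  π_II·p_II = 0.12 × 0.0222005 = 0.00266406
  π_III·p_III = 0.35 × 0.0155726 = 0.0054504
  π_IV·p_IV = 0.24 × 0.000604093 = 0.000144982
Normaliser: 1.65516e-06 + 0.00266406 + 0.0054504 + 0.000144982 = 0.0082611
So the posterior for Cluster II is 0.00266406 / 0.0082611 ≈ 0.3225.

0.3225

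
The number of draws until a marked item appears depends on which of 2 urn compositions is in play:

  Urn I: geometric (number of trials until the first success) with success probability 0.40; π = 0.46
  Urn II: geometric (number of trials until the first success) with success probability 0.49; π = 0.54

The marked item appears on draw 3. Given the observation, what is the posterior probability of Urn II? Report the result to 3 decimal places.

P(component k | x) = P(Z=k)·f_k(x) / marginal(x), where marginal(x) = Σ_j P(Z=j)·f_j(x).
Evaluate each component's likelihood at the observed value:
  p_I = 0.144
  p_II = 0.127449
Prior × likelihood for each component:
  P(Z=I)·p_I = 0.46 × 0.144 = 0.06624
  P(Z=II)·p_II = 0.54 × 0.127449 = 0.0688225
Denominator: 0.06624 + 0.0688225 = 0.135062
Responsibility of Urn II: 0.0688225 / 0.135062 ≈ 0.510

0.510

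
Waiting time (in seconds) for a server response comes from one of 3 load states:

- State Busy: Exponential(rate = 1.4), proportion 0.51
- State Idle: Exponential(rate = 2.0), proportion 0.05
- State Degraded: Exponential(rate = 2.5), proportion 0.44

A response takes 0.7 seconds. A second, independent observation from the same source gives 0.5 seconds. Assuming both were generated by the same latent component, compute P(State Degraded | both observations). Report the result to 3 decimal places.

0.401

By Bayes' theorem, P(k | x) = P(Z=k) f_k(x) / Σ_j P(Z=j) f_j(x).
Since both observations come from the same component, the likelihood for component k is f_k(x₁)·f_k(x₂).
  L_Busy = [1.4·e^(−1.4·0.7) = 1.4·e^(−0.9800) = 0.525436] × [0.695219] = 0.365293
  L_Idle = [2.0·e^(−2.0·0.7) = 2.0·e^(−1.4000) = 0.493194] × [0.735759] = 0.362872
  L_Degraded = [2.5·e^(−2.5·0.7) = 2.5·e^(−1.7500) = 0.434435] × [0.716262] = 0.311169
Prior × likelihood for each component:
  P(Z=Busy)·L_Busy = 0.51 × 0.365293 = 0.186299
  P(Z=Idle)·L_Idle = 0.05 × 0.362872 = 0.0181436
  P(Z=Degraded)·L_Degraded = 0.44 × 0.311169 = 0.136914
Normaliser: 0.186299 + 0.0181436 + 0.136914 = 0.341357
P(State Degraded | x) ≈ 0.401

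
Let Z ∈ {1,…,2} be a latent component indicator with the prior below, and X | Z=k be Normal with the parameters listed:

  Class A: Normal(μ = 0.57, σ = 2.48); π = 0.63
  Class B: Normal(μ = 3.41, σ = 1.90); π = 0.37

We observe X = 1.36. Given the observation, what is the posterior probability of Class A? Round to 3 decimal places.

0.689

P(component k | x) = π_k·f_k(x) / marginal(x), where marginal(x) = Σ_j π_j·f_j(x).
Component likelihoods at x = 1.36:
  f_A = 0.152906
  f_B = 0.117319
Weight by the priors:
  π_A·f_A = 0.63 × 0.152906 = 0.0963306
  π_B·f_B = 0.37 × 0.117319 = 0.0434081
Sum: 0.0963306 + 0.0434081 = 0.139739
So the posterior for Class A is 0.0963306 / 0.139739 ≈ 0.689.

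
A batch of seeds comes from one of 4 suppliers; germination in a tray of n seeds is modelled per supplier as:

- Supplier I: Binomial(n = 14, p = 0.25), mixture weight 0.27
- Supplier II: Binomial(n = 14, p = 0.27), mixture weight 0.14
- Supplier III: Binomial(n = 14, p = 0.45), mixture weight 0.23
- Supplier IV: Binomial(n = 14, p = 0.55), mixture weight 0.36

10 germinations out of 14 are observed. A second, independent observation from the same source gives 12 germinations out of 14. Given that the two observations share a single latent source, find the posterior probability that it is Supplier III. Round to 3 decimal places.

By Bayes' theorem, P(k | x) = w_k f_k(x) / Σ_j w_j f_j(x).
Since both observations come from the same component, the likelihood for component k is f_k(x₁)·f_k(x₂).
  p_I = [C(14,10)·0.25^10·0.75^4 = 1001·9.53674e-07·0.316406 = 0.00030205] × [3.05101e-06] = 9.21559e-10
  p_II = [C(14,10)·0.27^10·0.73^4 = 1001·2.05891e-06·0.283982 = 0.000585279] × [7.27867e-06] = 4.26006e-09
  p_III = [C(14,10)·0.45^10·0.55^4 = 1001·0.000340506·0.0915063 = 0.0311896] × [0.00189809] = 5.92007e-05
  p_IV = [C(14,10)·0.55^10·0.45^4 = 1001·0.00253295·0.0410062 = 0.103971] × [0.0141195] = 0.00146801
Unnormalised posteriors:
  w_I·p_I = 0.27 × 9.21559e-10 = 2.48821e-10
  w_II·p_II = 0.14 × 4.26006e-09 = 5.96408e-10
  w_III·p_III = 0.23 × 5.92007e-05 = 1.36162e-05
  w_IV·p_IV = 0.36 × 0.00146801 = 0.000528484
Denominator: 2.48821e-10 + 5.96408e-10 + 1.36162e-05 + 0.000528484 = 0.000542101
So the posterior for Supplier III is 1.36162e-05 / 0.000542101 ≈ 0.025.

0.025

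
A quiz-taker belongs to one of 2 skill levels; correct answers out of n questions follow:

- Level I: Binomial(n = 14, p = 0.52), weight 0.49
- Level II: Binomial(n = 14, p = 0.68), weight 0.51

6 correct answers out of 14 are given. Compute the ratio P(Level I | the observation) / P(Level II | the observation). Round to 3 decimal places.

Since P(k|x) ∝ π_k f_k(x), the posterior odds are π_i f_i(x) / (π_j f_j(x)).
Component likelihoods at x = 6 correct answers out of 14:
  f_I = 0.167304
  f_II = 0.0326444
Odds = (0.49/0.51) × (0.167304/0.0326444) = 0.960784 × 5.12503 ≈ 4.924

4.924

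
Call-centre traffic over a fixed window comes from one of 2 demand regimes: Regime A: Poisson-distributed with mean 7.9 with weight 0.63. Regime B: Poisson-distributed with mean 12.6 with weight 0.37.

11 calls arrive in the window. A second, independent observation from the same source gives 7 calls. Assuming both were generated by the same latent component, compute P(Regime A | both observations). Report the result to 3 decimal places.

0.822

P(component k | x) = P(Z=k)·f_k(x) / marginal(x), where marginal(x) = Σ_j P(Z=j)·f_j(x).
Since both observations come from the same component, the likelihood for component k is f_k(x₁)·f_k(x₂).
  f_A = [e^(−7.9)·7.9^11/11! = 0.069473] × [0.141264] = 0.00981406
  f_B = [e^(−12.6)·12.6^11/11! = 0.107352] × [0.0337328] = 0.00362128
Unnormalised posteriors:
  P(Z=A)·f_A = 0.63 × 0.00981406 = 0.00618286
  P(Z=B)·f_B = 0.37 × 0.00362128 = 0.00133988
Marginal: 0.00618286 + 0.00133988 = 0.00752273
P(Regime A | x₁, x₂) = 0.00618286 / 0.00752273 ≈ 0.822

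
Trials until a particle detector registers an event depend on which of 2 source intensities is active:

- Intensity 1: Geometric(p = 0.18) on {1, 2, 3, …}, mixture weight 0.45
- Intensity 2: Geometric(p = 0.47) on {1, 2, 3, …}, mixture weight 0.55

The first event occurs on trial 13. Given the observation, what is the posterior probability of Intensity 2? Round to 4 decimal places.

0.0167

By Bayes' theorem, P(k | x) = π_k f_k(x) / Σ_j π_j f_j(x).
Geometric probabilities:
  f_1 = 0.0166356
  f_2 = 0.000230892
Prior × likelihood for each component:
  π_1·f_1 = 0.45 × 0.0166356 = 0.00748602
  π_2·f_2 = 0.55 × 0.000230892 = 0.00012699
Marginal: 0.00748602 + 0.00012699 = 0.00761301
Responsibility of Intensity 2: 0.00012699 / 0.00761301 ≈ 0.0167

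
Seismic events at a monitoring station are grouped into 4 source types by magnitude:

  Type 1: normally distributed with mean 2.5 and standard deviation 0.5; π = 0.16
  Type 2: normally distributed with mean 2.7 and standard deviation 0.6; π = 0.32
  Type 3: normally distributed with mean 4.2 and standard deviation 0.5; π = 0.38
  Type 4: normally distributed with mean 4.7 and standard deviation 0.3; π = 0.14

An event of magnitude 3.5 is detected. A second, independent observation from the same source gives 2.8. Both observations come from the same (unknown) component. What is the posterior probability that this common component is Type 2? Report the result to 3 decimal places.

0.812

Apply Bayes' rule: the posterior for each component is proportional to its prior times its likelihood at x.
Since both observations come from the same component, the likelihood for component k is f_k(x₁)·f_k(x₂).
  L_1 = [(1/(0.5·√(2π)))·exp(−(3.5−2.5)²/(2·0.5²)) = 0.797885·exp(-2.00000) = 0.107982] × [0.666449] = 0.0719645
  L_2 = [(1/(0.6·√(2π)))·exp(−(3.5−2.7)²/(2·0.6²)) = 0.664904·exp(-0.88889) = 0.27335] × [0.655733] = 0.179245
  L_3 = [(1/(0.5·√(2π)))·exp(−(3.5−4.2)²/(2·0.5²)) = 0.797885·exp(-0.98000) = 0.299455] × [0.0158309] = 0.00474064
  L_4 = [(1/(0.3·√(2π)))·exp(−(3.5−4.7)²/(2·0.3²)) = 1.329808·exp(-8.00000) = 0.000446101] × [2.59282e-09] = 1.15666e-12
Weight by the priors:
  π_1·L_1 = 0.16 × 0.0719645 = 0.0115143
  π_2·L_2 = 0.32 × 0.179245 = 0.0573583
  π_3·L_3 = 0.38 × 0.00474064 = 0.00180144
  π_4·L_4 = 0.14 × 1.15666e-12 = 1.61932e-13
Evidence: 0.0115143 + 0.0573583 + 0.00180144 + 1.61932e-13 = 0.0706741
P(Type 2 | x₁, x₂) ≈ 0.812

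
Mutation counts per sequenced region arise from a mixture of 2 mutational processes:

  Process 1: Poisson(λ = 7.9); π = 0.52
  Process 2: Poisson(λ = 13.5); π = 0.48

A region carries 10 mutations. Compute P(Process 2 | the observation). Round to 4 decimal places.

0.4202

Apply Bayes' rule: the posterior for each component is proportional to its prior times its likelihood at x.
Poisson probabilities:
  L_1 = e^(−7.9)·7.9^10/10! = 0.0967345
  L_2 = e^(−13.5)·13.5^10/10! = 0.0759625
Prior × likelihood for each component:
  P(Z=1)·L_1 = 0.52 × 0.0967345 = 0.0503019
  P(Z=2)·L_2 = 0.48 × 0.0759625 = 0.036462
Sum: 0.0503019 + 0.036462 = 0.0867639
P(Process 2 | data) = 0.036462 / 0.0867639 ≈ 0.4202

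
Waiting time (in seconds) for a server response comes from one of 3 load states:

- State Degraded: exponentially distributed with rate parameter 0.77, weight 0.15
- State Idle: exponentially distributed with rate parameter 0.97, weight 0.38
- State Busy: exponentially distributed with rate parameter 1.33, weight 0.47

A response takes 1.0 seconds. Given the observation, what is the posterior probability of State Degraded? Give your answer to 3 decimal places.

P(component k | x) = π_k·f_k(x) / marginal(x), where marginal(x) = Σ_j π_j·f_j(x).
Component likelihoods at x = 1.0 seconds:
  L_Degraded = 0.77·e^(−0.77·1.0) = 0.77·e^(−0.7700) = 0.35652
  L_Idle = 0.97·e^(−0.97·1.0) = 0.97·e^(−0.9700) = 0.367711
  L_Busy = 1.33·e^(−1.33·1.0) = 1.33·e^(−1.3300) = 0.351755
Prior × likelihood for each component:
  π_Degraded·L_Degraded = 0.15 × 0.35652 = 0.053478
  π_Idle·L_Idle = 0.38 × 0.367711 = 0.13973
  π_Busy·L_Busy = 0.47 × 0.351755 = 0.165325
Marginal: 0.053478 + 0.13973 + 0.165325 = 0.358533
P(State Degraded | data) = 0.053478 / 0.358533 ≈ 0.149

0.149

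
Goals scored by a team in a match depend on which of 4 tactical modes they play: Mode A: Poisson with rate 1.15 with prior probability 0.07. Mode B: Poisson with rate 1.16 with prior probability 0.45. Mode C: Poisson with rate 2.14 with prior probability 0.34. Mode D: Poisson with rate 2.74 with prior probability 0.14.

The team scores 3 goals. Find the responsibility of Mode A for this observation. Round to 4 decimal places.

Posterior ∝ prior × likelihood, so P(k | x) ∝ π_k f_k(x); normalise over all components.
Evaluate each component's likelihood at the observed value:
  f_A = 0.0802608
  f_B = 0.0815532
  f_C = 0.192176
  f_D = 0.221378
Multiply by the mixture weights:
  π_A·f_A = 0.07 × 0.0802608 = 0.00561826
  π_B·f_B = 0.45 × 0.0815532 = 0.0366989
  π_C·f_C = 0.34 × 0.192176 = 0.0653399
  π_D·f_D = 0.14 × 0.221378 = 0.0309929
Evidence: 0.00561826 + 0.0366989 + 0.0653399 + 0.0309929 = 0.13865
P(Mode A | the observation) = 0.00561826 / 0.13865 ≈ 0.0405

0.0405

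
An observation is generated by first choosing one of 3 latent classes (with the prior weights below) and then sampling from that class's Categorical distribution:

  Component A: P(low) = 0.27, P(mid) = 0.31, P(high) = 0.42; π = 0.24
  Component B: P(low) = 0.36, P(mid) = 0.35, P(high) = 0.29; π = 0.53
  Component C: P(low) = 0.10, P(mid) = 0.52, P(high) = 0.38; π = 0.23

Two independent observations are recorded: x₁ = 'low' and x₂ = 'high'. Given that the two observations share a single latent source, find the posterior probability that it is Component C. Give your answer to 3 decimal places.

0.096

The responsibility of component k is π_k f_k(x) divided by Σ_j π_j f_j(x).
Since both observations come from the same component, the likelihood for component k is f_k(x₁)·f_k(x₂).
  L_A = [P(low | comp) = 0.27] × [0.42] = 0.1134
  L_B = [P(low | comp) = 0.36] × [0.29] = 0.1044
  L_C = [P(low | comp) = 0.10] × [0.38] = 0.038
Weight by the priors:
  π_A·L_A = 0.24 × 0.1134 = 0.027216
  π_B·L_B = 0.53 × 0.1044 = 0.055332
  π_C·L_C = 0.23 × 0.038 = 0.00874
Denominator: 0.027216 + 0.055332 + 0.00874 = 0.091288
P(Component C | x₁,x₂) ≈ 0.096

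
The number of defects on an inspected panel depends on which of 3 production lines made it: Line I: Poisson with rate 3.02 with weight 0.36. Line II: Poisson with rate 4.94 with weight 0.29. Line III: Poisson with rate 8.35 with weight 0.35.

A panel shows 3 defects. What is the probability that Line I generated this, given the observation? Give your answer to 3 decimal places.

P(component k | x) = P(Z=k)·f_k(x) / marginal(x), where marginal(x) = Σ_j P(Z=j)·f_j(x).
Poisson probabilities:
  f_I = 0.224027
  f_II = 0.143752
  f_III = 0.0229377
Weight by the priors:
  P(Z=I)·f_I = 0.36 × 0.224027 = 0.0806497
  P(Z=II)·f_II = 0.29 × 0.143752 = 0.0416882
  P(Z=III)·f_III = 0.35 × 0.0229377 = 0.00802818
Normaliser: 0.0806497 + 0.0416882 + 0.00802818 = 0.130366
P(Line I | 3 defects) ≈ 0.619

0.619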